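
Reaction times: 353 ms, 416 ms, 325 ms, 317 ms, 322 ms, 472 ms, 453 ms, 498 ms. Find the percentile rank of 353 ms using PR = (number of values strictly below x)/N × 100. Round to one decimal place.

37.5

N = 8.
Strictly below 353: 3. Equal to 353: 1.
PR = 3/8 × 100 = 37.5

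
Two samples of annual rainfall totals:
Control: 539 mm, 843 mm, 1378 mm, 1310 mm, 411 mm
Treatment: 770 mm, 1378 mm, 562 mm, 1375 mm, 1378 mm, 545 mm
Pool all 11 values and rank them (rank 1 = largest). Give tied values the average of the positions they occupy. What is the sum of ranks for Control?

34

Sorted (descending): 1378, 1378, 1378, 1375, 1310, 843, 770, 562, 545, 539, 411
The 3 values of 1378 occupy positions 1–3 → average rank 2.
Control values → pooled ranks: 539→10, 843→6, 1378→2, 1310→5, 411→11
Rank sum = 10 + 6 + 2 + 5 + 11 = 34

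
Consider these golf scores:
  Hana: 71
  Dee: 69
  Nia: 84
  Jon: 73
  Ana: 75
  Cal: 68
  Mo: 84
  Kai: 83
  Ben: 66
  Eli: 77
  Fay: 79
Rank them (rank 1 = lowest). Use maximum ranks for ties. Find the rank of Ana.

6

Sorted (ascending): 66, 68, 69, 71, 73, 75, 77, 79, 83, 84, 84
The 2 values of 84 occupy positions 10–11 → each gets rank 11.
Ana has value 75 → rank 6.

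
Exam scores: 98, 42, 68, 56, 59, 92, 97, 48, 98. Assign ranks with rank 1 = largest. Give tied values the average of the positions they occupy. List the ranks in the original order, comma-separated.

Sorted (descending): 98, 98, 97, 92, 68, 59, 56, 48, 42
The 2 values of 98 occupy positions 1–2 → average rank (1+2)/2 = 1.5.

1.5, 9, 5, 7, 6, 4, 3, 8, 1.5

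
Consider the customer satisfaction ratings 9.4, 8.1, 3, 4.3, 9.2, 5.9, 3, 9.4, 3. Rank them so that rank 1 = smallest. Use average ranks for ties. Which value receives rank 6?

Sorted (ascending): 3, 3, 3, 4.3, 5.9, 8.1, 9.2, 9.4, 9.4
The 3 values of 3 occupy positions 1–3 → average rank 2.
The 2 values of 9.4 occupy positions 8–9 → average rank (8+9)/2 = 8.5.
Rank 6 → value 8.1.

8.1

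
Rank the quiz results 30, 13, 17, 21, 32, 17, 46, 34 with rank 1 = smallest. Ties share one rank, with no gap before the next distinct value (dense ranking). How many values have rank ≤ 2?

3

Sorted (ascending): 13, 17, 17, 21, 30, 32, 34, 46
The 2 values of 17 share dense rank 2.
Remaining distinct values take the next consecutive integers.
Ranks ≤ 2: {1, 2, 2} → 3 values.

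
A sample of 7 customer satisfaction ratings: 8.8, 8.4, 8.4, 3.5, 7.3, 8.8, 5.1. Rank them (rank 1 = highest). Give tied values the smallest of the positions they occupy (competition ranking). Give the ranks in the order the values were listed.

1, 3, 3, 7, 5, 1, 6

Sorted (descending): 8.8, 8.8, 8.4, 8.4, 7.3, 5.1, 3.5
The 2 values of 8.8 occupy positions 1–2 → each gets rank 1.
The 2 values of 8.4 occupy positions 3–4 → each gets rank 3.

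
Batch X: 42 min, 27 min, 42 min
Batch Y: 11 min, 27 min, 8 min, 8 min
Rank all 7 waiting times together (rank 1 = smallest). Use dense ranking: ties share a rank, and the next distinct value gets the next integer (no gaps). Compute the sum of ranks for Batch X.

11

Sorted (ascending): 8, 8, 11, 27, 27, 42, 42
The 2 values of 8 share dense rank 1.
The 2 values of 27 share dense rank 3.
The 2 values of 42 share dense rank 4.
Remaining distinct values take the next consecutive integers.
Batch X values → pooled ranks: 42→4, 27→3, 42→4
Rank sum = 4 + 3 + 4 = 11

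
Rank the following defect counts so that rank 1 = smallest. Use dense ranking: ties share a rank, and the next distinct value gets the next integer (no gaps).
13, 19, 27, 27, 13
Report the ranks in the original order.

1, 2, 3, 3, 1

Sorted (ascending): 13, 13, 19, 27, 27
The 2 values of 13 share dense rank 1.
The 2 values of 27 share dense rank 3.
Remaining distinct values take the next consecutive integers.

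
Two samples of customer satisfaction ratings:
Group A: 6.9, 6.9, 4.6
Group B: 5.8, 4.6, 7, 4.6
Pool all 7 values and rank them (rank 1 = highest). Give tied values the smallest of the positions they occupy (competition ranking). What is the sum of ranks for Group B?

15

Sorted (descending): 7, 6.9, 6.9, 5.8, 4.6, 4.6, 4.6
The 2 values of 6.9 occupy positions 2–3 → each gets rank 2.
The 3 values of 4.6 occupy positions 5–7 → each gets rank 5.
Group B values → pooled ranks: 5.8→4, 4.6→5, 7→1, 4.6→5
Rank sum = 4 + 5 + 1 + 5 = 15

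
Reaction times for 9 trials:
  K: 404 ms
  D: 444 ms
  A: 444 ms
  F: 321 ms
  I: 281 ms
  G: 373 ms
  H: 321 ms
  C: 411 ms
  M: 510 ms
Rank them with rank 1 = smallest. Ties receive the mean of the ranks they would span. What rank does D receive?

Sorted (ascending): 281, 321, 321, 373, 404, 411, 444, 444, 510
The 2 values of 321 occupy positions 2–3 → average rank (2+3)/2 = 2.5.
The 2 values of 444 occupy positions 7–8 → average rank (7+8)/2 = 7.5.
D has value 444 ms → rank 7.5.

7.5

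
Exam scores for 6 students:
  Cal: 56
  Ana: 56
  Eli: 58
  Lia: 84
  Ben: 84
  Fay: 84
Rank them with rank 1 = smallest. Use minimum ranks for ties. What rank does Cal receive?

1

Sorted (ascending): 56, 56, 58, 84, 84, 84
The 2 values of 56 occupy positions 1–2 → each gets rank 1.
The 3 values of 84 occupy positions 4–6 → each gets rank 4.
Cal has value 56 → rank 1.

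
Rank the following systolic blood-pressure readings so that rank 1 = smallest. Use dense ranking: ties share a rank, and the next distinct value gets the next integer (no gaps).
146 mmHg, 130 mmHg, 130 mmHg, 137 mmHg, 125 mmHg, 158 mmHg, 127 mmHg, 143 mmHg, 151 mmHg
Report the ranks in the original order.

6, 3, 3, 4, 1, 8, 2, 5, 7

Sorted (ascending): 125, 127, 130, 130, 137, 143, 146, 151, 158
The 2 values of 130 share dense rank 3.
Remaining distinct values take the next consecutive integers.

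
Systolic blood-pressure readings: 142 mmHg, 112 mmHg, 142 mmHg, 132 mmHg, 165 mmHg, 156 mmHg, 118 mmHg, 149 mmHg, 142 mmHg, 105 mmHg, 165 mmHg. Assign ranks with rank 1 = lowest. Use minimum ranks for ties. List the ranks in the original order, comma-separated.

5, 2, 5, 4, 10, 9, 3, 8, 5, 1, 10

Sorted (ascending): 105, 112, 118, 132, 142, 142, 142, 149, 156, 165, 165
The 3 values of 142 occupy positions 5–7 → each gets rank 5.
The 2 values of 165 occupy positions 10–11 → each gets rank 10.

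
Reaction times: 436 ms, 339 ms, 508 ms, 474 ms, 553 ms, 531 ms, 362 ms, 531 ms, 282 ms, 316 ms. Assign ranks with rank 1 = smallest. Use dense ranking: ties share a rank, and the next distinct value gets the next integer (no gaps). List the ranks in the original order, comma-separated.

5, 3, 7, 6, 9, 8, 4, 8, 1, 2

Sorted (ascending): 282, 316, 339, 362, 436, 474, 508, 531, 531, 553
The 2 values of 531 share dense rank 8.
Remaining distinct values take the next consecutive integers.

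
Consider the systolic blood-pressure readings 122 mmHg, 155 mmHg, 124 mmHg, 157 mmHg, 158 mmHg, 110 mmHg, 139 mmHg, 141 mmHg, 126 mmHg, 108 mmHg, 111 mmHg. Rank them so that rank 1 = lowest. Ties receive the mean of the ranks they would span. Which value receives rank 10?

Sorted (ascending): 108, 110, 111, 122, 124, 126, 139, 141, 155, 157, 158
No ties — each value takes its position as its rank.
Rank 10 → value 157.

157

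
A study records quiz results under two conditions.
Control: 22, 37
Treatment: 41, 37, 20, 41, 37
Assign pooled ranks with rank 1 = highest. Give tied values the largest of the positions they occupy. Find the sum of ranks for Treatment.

Sorted (descending): 41, 41, 37, 37, 37, 22, 20
The 2 values of 41 occupy positions 1–2 → each gets rank 2.
The 3 values of 37 occupy positions 3–5 → each gets rank 5.
Treatment values → pooled ranks: 41→2, 37→5, 20→7, 41→2, 37→5
Rank sum = 2 + 5 + 7 + 2 + 5 = 21

21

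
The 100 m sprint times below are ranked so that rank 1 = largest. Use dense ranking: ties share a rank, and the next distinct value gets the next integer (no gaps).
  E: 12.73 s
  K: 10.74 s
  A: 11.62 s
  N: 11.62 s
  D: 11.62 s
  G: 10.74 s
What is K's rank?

3

Sorted (descending): 12.73, 11.62, 11.62, 11.62, 10.74, 10.74
The 3 values of 11.62 share dense rank 2.
The 2 values of 10.74 share dense rank 3.
Remaining distinct values take the next consecutive integers.
K has value 10.74 s → rank 3.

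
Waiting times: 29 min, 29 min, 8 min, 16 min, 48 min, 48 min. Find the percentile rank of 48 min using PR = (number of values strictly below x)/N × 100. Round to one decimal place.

66.7

N = 6.
Strictly below 48: 4. Equal to 48: 2.
PR = 4/6 × 100 = 66.7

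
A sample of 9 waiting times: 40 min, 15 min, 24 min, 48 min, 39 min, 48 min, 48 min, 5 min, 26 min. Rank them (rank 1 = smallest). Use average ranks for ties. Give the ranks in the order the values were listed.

Sorted (ascending): 5, 15, 24, 26, 39, 40, 48, 48, 48
The 3 values of 48 occupy positions 7–9 → average rank 8.

6, 2, 3, 8, 5, 8, 8, 1, 4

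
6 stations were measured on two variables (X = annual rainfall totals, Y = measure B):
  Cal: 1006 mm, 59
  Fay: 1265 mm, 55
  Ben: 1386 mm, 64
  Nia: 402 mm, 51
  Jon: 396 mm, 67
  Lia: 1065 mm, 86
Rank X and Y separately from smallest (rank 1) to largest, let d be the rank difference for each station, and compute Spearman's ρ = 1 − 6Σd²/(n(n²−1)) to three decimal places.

Ranks of variable 1: 3, 5, 6, 2, 1, 4
Ranks of variable 2: 3, 2, 4, 1, 5, 6
d = r₁ − r₂: 0, 3, 2, 1, -4, -2
d²: 0, 9, 4, 1, 16, 4; Σd² = 34
ρ = 1 − 6·34/(6·35) = 1 − 204/210 = 0.029

0.029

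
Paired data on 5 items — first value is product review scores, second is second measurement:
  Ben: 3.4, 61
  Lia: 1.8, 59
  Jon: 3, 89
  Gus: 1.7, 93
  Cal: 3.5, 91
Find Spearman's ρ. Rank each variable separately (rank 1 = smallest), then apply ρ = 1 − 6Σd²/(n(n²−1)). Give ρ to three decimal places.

Ranks of variable 1: 4, 2, 3, 1, 5
Ranks of variable 2: 2, 1, 3, 5, 4
d = r₁ − r₂: 2, 1, 0, -4, 1
d²: 4, 1, 0, 16, 1; Σd² = 22
ρ = 1 − 6·22/(5·24) = 1 − 132/120 = -0.100

-0.100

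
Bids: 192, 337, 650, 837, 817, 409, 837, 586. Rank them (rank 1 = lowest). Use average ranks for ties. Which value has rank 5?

650

Sorted (ascending): 192, 337, 409, 586, 650, 817, 837, 837
The 2 values of 837 occupy positions 7–8 → average rank (7+8)/2 = 7.5.
Rank 5 → value 650.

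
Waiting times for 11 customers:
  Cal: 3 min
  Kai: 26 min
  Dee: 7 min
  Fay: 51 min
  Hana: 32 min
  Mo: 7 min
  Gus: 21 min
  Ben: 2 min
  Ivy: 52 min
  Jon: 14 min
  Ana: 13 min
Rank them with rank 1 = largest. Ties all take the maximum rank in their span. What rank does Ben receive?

Sorted (descending): 52, 51, 32, 26, 21, 14, 13, 7, 7, 3, 2
The 2 values of 7 occupy positions 8–9 → each gets rank 9.
Ben has value 2 min → rank 11.

11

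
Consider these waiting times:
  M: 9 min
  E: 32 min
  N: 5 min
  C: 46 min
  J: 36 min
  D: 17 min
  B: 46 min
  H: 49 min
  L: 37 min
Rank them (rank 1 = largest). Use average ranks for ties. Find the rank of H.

1

Sorted (descending): 49, 46, 46, 37, 36, 32, 17, 9, 5
The 2 values of 46 occupy positions 2–3 → average rank (2+3)/2 = 2.5.
H has value 49 min → rank 1.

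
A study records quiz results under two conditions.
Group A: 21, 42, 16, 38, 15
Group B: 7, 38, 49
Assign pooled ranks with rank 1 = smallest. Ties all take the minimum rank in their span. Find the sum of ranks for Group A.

21

Sorted (ascending): 7, 15, 16, 21, 38, 38, 42, 49
The 2 values of 38 occupy positions 5–6 → each gets rank 5.
Group A values → pooled ranks: 21→4, 42→7, 16→3, 38→5, 15→2
Rank sum = 4 + 7 + 3 + 5 + 2 = 21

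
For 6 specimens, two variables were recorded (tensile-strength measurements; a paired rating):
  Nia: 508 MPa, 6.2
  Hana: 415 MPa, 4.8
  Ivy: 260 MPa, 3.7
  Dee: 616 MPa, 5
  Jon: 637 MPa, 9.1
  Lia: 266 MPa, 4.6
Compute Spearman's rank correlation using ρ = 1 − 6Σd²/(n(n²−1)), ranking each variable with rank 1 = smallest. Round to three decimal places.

0.943

Ranks of variable 1: 4, 3, 1, 5, 6, 2
Ranks of variable 2: 5, 3, 1, 4, 6, 2
d = r₁ − r₂: -1, 0, 0, 1, 0, 0
d²: 1, 0, 0, 1, 0, 0; Σd² = 2
ρ = 1 − 6·2/(6·35) = 1 − 12/210 = 0.943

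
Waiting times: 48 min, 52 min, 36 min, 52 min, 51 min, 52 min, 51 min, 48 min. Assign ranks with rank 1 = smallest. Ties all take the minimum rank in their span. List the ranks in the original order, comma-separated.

2, 6, 1, 6, 4, 6, 4, 2

Sorted (ascending): 36, 48, 48, 51, 51, 52, 52, 52
The 2 values of 48 occupy positions 2–3 → each gets rank 2.
The 2 values of 51 occupy positions 4–5 → each gets rank 4.
The 3 values of 52 occupy positions 6–8 → each gets rank 6.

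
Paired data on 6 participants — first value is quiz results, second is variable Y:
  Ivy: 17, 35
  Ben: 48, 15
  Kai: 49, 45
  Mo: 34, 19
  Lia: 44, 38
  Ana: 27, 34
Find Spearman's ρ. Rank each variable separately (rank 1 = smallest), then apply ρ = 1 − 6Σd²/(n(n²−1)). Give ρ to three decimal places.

Ranks of variable 1: 1, 5, 6, 3, 4, 2
Ranks of variable 2: 4, 1, 6, 2, 5, 3
d = r₁ − r₂: -3, 4, 0, 1, -1, -1
d²: 9, 16, 0, 1, 1, 1; Σd² = 28
ρ = 1 − 6·28/(6·35) = 1 − 168/210 = 0.200

0.200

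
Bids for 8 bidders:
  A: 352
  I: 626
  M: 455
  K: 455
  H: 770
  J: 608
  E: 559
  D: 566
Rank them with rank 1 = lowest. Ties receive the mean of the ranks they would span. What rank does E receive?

Sorted (ascending): 352, 455, 455, 559, 566, 608, 626, 770
The 2 values of 455 occupy positions 2–3 → average rank (2+3)/2 = 2.5.
E has value 559 → rank 4.

4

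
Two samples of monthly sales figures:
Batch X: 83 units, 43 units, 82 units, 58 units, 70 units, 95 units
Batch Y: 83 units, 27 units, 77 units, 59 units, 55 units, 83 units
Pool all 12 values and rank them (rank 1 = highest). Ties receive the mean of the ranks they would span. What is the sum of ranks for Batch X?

Sorted (descending): 95, 83, 83, 83, 82, 77, 70, 59, 58, 55, 43, 27
The 3 values of 83 occupy positions 2–4 → average rank 3.
Batch X values → pooled ranks: 83→3, 43→11, 82→5, 58→9, 70→7, 95→1
Rank sum = 3 + 11 + 5 + 9 + 7 + 1 = 36

36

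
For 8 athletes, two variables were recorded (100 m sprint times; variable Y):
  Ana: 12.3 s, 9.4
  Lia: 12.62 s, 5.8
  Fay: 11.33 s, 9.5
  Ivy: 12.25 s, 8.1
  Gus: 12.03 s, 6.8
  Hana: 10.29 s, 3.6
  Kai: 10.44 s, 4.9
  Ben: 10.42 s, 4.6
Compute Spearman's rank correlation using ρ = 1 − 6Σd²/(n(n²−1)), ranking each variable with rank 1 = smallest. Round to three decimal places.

0.619

Ranks of variable 1: 7, 8, 4, 6, 5, 1, 3, 2
Ranks of variable 2: 7, 4, 8, 6, 5, 1, 3, 2
d = r₁ − r₂: 0, 4, -4, 0, 0, 0, 0, 0
d²: 0, 16, 16, 0, 0, 0, 0, 0; Σd² = 32
ρ = 1 − 6·32/(8·63) = 1 − 192/504 = 0.619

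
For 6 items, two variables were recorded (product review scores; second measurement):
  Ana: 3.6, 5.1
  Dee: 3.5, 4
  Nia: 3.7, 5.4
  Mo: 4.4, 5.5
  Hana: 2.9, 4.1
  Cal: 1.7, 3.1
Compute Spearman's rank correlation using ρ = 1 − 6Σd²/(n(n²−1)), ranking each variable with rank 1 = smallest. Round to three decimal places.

Ranks of variable 1: 4, 3, 5, 6, 2, 1
Ranks of variable 2: 4, 2, 5, 6, 3, 1
d = r₁ − r₂: 0, 1, 0, 0, -1, 0
d²: 0, 1, 0, 0, 1, 0; Σd² = 2
ρ = 1 − 6·2/(6·35) = 1 − 12/210 = 0.943

0.943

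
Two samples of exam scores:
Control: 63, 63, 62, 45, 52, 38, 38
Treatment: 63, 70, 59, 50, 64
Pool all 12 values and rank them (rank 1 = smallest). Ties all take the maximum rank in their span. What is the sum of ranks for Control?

39

Sorted (ascending): 38, 38, 45, 50, 52, 59, 62, 63, 63, 63, 64, 70
The 2 values of 38 occupy positions 1–2 → each gets rank 2.
The 3 values of 63 occupy positions 8–10 → each gets rank 10.
Control values → pooled ranks: 63→10, 63→10, 62→7, 45→3, 52→5, 38→2, 38→2
Rank sum = 10 + 10 + 7 + 3 + 5 + 2 + 2 = 39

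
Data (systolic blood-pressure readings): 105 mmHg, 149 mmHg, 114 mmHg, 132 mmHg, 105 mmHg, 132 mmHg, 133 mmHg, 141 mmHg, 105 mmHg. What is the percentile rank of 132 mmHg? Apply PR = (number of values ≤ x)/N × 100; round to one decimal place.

N = 9.
Strictly below 132: 4. Equal to 132: 2.
PR = 6/9 × 100 = 66.7

66.7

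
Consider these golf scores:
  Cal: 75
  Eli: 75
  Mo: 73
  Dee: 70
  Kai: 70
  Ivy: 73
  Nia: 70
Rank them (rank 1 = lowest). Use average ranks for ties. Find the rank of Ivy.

4.5

Sorted (ascending): 70, 70, 70, 73, 73, 75, 75
The 3 values of 70 occupy positions 1–3 → average rank 2.
The 2 values of 73 occupy positions 4–5 → average rank (4+5)/2 = 4.5.
The 2 values of 75 occupy positions 6–7 → average rank (6+7)/2 = 6.5.
Ivy has value 73 → rank 4.5.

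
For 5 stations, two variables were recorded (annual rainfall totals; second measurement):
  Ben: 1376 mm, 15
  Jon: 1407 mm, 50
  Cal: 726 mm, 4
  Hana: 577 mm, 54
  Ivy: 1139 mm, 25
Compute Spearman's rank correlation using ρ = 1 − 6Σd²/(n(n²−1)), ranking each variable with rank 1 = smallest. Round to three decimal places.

-0.100

Ranks of variable 1: 4, 5, 2, 1, 3
Ranks of variable 2: 2, 4, 1, 5, 3
d = r₁ − r₂: 2, 1, 1, -4, 0
d²: 4, 1, 1, 16, 0; Σd² = 22
ρ = 1 − 6·22/(5·24) = 1 − 132/120 = -0.100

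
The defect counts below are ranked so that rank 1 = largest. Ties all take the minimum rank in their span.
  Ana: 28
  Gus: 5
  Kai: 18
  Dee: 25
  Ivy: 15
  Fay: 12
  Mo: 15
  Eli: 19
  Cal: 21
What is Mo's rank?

6

Sorted (descending): 28, 25, 21, 19, 18, 15, 15, 12, 5
The 2 values of 15 occupy positions 6–7 → each gets rank 6.
Mo has value 15 → rank 6.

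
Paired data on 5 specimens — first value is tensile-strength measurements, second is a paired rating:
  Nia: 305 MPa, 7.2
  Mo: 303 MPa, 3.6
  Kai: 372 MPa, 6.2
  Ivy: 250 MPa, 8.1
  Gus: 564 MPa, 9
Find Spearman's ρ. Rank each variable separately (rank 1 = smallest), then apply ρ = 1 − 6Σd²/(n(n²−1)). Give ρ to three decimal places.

Ranks of variable 1: 3, 2, 4, 1, 5
Ranks of variable 2: 3, 1, 2, 4, 5
d = r₁ − r₂: 0, 1, 2, -3, 0
d²: 0, 1, 4, 9, 0; Σd² = 14
ρ = 1 − 6·14/(5·24) = 1 − 84/120 = 0.300

0.300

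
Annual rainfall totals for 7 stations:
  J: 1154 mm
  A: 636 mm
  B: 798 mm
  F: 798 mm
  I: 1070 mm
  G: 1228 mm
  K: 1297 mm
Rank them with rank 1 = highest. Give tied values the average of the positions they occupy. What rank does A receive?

7

Sorted (descending): 1297, 1228, 1154, 1070, 798, 798, 636
The 2 values of 798 occupy positions 5–6 → average rank (5+6)/2 = 5.5.
A has value 636 mm → rank 7.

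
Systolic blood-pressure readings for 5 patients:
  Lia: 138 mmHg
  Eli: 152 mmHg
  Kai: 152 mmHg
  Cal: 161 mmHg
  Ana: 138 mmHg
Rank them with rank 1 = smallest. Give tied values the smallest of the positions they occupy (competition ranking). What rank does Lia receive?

1

Sorted (ascending): 138, 138, 152, 152, 161
The 2 values of 138 occupy positions 1–2 → each gets rank 1.
The 2 values of 152 occupy positions 3–4 → each gets rank 3.
Lia has value 138 mmHg → rank 1.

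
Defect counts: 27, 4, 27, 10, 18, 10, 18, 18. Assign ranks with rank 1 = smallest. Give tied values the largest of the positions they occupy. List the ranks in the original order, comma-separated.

8, 1, 8, 3, 6, 3, 6, 6

Sorted (ascending): 4, 10, 10, 18, 18, 18, 27, 27
The 2 values of 10 occupy positions 2–3 → each gets rank 3.
The 3 values of 18 occupy positions 4–6 → each gets rank 6.
The 2 values of 27 occupy positions 7–8 → each gets rank 8.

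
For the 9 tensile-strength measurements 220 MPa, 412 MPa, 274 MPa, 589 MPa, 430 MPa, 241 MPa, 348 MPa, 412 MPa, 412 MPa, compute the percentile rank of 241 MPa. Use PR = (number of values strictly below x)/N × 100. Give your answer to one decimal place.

N = 9.
Strictly below 241: 1. Equal to 241: 1.
PR = 1/9 × 100 = 11.1

11.1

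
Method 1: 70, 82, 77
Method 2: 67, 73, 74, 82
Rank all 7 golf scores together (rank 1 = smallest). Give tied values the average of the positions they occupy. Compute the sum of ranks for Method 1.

Sorted (ascending): 67, 70, 73, 74, 77, 82, 82
The 2 values of 82 occupy positions 6–7 → average rank (6+7)/2 = 6.5.
Method 1 values → pooled ranks: 70→2, 82→6.5, 77→5
Rank sum = 2 + 6.5 + 5 = 13.5

13.5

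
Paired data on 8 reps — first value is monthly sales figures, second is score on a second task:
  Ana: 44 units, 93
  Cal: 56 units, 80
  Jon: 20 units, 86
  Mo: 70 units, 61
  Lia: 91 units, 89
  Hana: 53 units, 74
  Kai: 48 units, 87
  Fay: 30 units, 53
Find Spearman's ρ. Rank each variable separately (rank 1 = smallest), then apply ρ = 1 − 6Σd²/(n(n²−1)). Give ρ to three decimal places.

Ranks of variable 1: 3, 6, 1, 7, 8, 5, 4, 2
Ranks of variable 2: 8, 4, 5, 2, 7, 3, 6, 1
d = r₁ − r₂: -5, 2, -4, 5, 1, 2, -2, 1
d²: 25, 4, 16, 25, 1, 4, 4, 1; Σd² = 80
ρ = 1 − 6·80/(8·63) = 1 − 480/504 = 0.048

0.048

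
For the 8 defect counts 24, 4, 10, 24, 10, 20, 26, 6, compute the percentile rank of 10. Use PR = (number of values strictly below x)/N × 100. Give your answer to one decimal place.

25.0

N = 8.
Strictly below 10: 2. Equal to 10: 2.
PR = 2/8 × 100 = 25.0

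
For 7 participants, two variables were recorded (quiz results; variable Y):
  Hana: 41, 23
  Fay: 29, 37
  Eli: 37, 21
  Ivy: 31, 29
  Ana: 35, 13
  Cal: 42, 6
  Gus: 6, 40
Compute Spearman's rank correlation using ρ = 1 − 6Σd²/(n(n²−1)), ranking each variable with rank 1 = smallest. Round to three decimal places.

-0.857

Ranks of variable 1: 6, 2, 5, 3, 4, 7, 1
Ranks of variable 2: 4, 6, 3, 5, 2, 1, 7
d = r₁ − r₂: 2, -4, 2, -2, 2, 6, -6
d²: 4, 16, 4, 4, 4, 36, 36; Σd² = 104
ρ = 1 − 6·104/(7·48) = 1 − 624/336 = -0.857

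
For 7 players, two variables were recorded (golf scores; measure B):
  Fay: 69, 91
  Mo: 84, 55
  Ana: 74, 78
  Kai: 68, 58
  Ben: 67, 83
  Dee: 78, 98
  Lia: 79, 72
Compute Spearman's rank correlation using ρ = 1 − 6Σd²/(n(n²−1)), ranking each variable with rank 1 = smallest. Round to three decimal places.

Ranks of variable 1: 3, 7, 4, 2, 1, 5, 6
Ranks of variable 2: 6, 1, 4, 2, 5, 7, 3
d = r₁ − r₂: -3, 6, 0, 0, -4, -2, 3
d²: 9, 36, 0, 0, 16, 4, 9; Σd² = 74
ρ = 1 − 6·74/(7·48) = 1 − 444/336 = -0.321

-0.321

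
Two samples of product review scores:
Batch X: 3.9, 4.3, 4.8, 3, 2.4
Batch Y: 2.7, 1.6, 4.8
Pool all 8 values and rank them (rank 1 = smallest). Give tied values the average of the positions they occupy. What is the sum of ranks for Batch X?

24.5

Sorted (ascending): 1.6, 2.4, 2.7, 3, 3.9, 4.3, 4.8, 4.8
The 2 values of 4.8 occupy positions 7–8 → average rank (7+8)/2 = 7.5.
Batch X values → pooled ranks: 3.9→5, 4.3→6, 4.8→7.5, 3→4, 2.4→2
Rank sum = 5 + 6 + 7.5 + 4 + 2 = 24.5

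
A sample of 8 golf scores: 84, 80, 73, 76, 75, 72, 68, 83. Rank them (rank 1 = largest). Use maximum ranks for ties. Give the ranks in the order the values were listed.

1, 3, 6, 4, 5, 7, 8, 2

Sorted (descending): 84, 83, 80, 76, 75, 73, 72, 68
No ties — each value takes its position as its rank.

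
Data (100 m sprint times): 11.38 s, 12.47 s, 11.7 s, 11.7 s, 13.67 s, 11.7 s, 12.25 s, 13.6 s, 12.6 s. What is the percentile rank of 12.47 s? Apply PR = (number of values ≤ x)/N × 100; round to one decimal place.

66.7

N = 9.
Strictly below 12.47: 5. Equal to 12.47: 1.
PR = 6/9 × 100 = 66.7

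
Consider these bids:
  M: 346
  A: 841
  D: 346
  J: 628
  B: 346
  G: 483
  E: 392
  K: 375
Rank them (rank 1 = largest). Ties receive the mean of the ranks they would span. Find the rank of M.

7

Sorted (descending): 841, 628, 483, 392, 375, 346, 346, 346
The 3 values of 346 occupy positions 6–8 → average rank 7.
M has value 346 → rank 7.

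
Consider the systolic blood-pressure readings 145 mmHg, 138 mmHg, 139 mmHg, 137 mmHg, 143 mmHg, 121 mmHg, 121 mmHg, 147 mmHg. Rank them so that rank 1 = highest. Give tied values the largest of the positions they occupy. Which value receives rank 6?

137

Sorted (descending): 147, 145, 143, 139, 138, 137, 121, 121
The 2 values of 121 occupy positions 7–8 → each gets rank 8.
Rank 6 → value 137.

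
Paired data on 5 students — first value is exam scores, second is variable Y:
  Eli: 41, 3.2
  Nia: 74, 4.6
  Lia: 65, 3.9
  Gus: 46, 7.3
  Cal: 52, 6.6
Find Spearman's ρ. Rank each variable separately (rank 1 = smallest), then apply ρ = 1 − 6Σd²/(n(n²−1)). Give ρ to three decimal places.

0.100

Ranks of variable 1: 1, 5, 4, 2, 3
Ranks of variable 2: 1, 3, 2, 5, 4
d = r₁ − r₂: 0, 2, 2, -3, -1
d²: 0, 4, 4, 9, 1; Σd² = 18
ρ = 1 − 6·18/(5·24) = 1 − 108/120 = 0.100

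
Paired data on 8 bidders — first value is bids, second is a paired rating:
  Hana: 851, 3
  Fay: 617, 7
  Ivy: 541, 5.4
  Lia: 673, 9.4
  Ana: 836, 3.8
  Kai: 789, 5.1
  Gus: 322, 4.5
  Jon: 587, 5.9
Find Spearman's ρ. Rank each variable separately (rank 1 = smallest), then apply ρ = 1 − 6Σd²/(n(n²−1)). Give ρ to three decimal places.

Ranks of variable 1: 8, 4, 2, 5, 7, 6, 1, 3
Ranks of variable 2: 1, 7, 5, 8, 2, 4, 3, 6
d = r₁ − r₂: 7, -3, -3, -3, 5, 2, -2, -3
d²: 49, 9, 9, 9, 25, 4, 4, 9; Σd² = 118
ρ = 1 − 6·118/(8·63) = 1 − 708/504 = -0.405

-0.405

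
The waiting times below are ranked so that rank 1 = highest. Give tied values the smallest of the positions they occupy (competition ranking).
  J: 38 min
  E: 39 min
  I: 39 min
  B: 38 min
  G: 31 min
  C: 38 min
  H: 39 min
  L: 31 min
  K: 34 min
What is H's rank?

Sorted (descending): 39, 39, 39, 38, 38, 38, 34, 31, 31
The 3 values of 39 occupy positions 1–3 → each gets rank 1.
The 3 values of 38 occupy positions 4–6 → each gets rank 4.
The 2 values of 31 occupy positions 8–9 → each gets rank 8.
H has value 39 min → rank 1.

1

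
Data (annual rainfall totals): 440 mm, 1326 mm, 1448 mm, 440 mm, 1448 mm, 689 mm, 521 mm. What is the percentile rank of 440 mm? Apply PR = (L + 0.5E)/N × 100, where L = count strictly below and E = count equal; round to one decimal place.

N = 7.
Strictly below 440: 0. Equal to 440: 2.
PR = (0 + 0.5·2)/7 × 100 = 14.3

14.3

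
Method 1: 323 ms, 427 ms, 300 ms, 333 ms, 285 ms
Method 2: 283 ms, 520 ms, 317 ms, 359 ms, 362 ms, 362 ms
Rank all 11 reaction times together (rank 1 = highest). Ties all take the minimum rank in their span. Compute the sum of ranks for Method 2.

Sorted (descending): 520, 427, 362, 362, 359, 333, 323, 317, 300, 285, 283
The 2 values of 362 occupy positions 3–4 → each gets rank 3.
Method 2 values → pooled ranks: 283→11, 520→1, 317→8, 359→5, 362→3, 362→3
Rank sum = 11 + 1 + 8 + 5 + 3 + 3 = 31

31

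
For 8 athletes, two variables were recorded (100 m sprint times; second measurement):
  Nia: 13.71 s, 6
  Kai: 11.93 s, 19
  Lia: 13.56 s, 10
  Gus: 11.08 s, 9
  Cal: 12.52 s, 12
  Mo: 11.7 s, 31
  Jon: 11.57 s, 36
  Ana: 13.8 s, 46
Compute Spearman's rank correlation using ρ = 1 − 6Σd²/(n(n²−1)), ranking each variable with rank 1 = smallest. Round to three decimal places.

0.024

Ranks of variable 1: 7, 4, 6, 1, 5, 3, 2, 8
Ranks of variable 2: 1, 5, 3, 2, 4, 6, 7, 8
d = r₁ − r₂: 6, -1, 3, -1, 1, -3, -5, 0
d²: 36, 1, 9, 1, 1, 9, 25, 0; Σd² = 82
ρ = 1 − 6·82/(8·63) = 1 − 492/504 = 0.024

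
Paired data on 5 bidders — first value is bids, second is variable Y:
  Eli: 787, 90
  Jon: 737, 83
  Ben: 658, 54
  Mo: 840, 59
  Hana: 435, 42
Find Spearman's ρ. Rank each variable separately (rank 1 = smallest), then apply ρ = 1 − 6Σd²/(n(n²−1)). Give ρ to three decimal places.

0.700

Ranks of variable 1: 4, 3, 2, 5, 1
Ranks of variable 2: 5, 4, 2, 3, 1
d = r₁ − r₂: -1, -1, 0, 2, 0
d²: 1, 1, 0, 4, 0; Σd² = 6
ρ = 1 − 6·6/(5·24) = 1 − 36/120 = 0.700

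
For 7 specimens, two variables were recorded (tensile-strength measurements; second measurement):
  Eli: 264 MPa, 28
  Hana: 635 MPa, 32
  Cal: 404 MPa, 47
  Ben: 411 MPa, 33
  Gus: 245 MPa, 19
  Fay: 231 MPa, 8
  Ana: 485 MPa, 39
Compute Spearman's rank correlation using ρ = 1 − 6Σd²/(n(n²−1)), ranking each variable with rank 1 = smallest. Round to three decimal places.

0.679

Ranks of variable 1: 3, 7, 4, 5, 2, 1, 6
Ranks of variable 2: 3, 4, 7, 5, 2, 1, 6
d = r₁ − r₂: 0, 3, -3, 0, 0, 0, 0
d²: 0, 9, 9, 0, 0, 0, 0; Σd² = 18
ρ = 1 − 6·18/(7·48) = 1 − 108/336 = 0.679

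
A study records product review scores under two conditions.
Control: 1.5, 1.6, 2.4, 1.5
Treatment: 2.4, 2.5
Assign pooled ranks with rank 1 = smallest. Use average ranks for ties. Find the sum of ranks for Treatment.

Sorted (ascending): 1.5, 1.5, 1.6, 2.4, 2.4, 2.5
The 2 values of 1.5 occupy positions 1–2 → average rank (1+2)/2 = 1.5.
The 2 values of 2.4 occupy positions 4–5 → average rank (4+5)/2 = 4.5.
Treatment values → pooled ranks: 2.4→4.5, 2.5→6
Rank sum = 4.5 + 6 = 10.5

10.5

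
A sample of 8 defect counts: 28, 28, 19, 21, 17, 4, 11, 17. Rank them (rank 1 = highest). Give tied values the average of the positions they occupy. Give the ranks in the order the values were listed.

1.5, 1.5, 4, 3, 5.5, 8, 7, 5.5

Sorted (descending): 28, 28, 21, 19, 17, 17, 11, 4
The 2 values of 28 occupy positions 1–2 → average rank (1+2)/2 = 1.5.
The 2 values of 17 occupy positions 5–6 → average rank (5+6)/2 = 5.5.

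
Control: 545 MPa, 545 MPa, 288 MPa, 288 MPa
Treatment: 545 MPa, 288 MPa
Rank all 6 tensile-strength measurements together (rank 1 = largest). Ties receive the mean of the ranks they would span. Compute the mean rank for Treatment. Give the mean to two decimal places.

Sorted (descending): 545, 545, 545, 288, 288, 288
The 3 values of 545 occupy positions 1–3 → average rank 2.
The 3 values of 288 occupy positions 4–6 → average rank 5.
Treatment values → pooled ranks: 545→2, 288→5
Mean rank = (2 + 5) / 2 = 3.50

3.50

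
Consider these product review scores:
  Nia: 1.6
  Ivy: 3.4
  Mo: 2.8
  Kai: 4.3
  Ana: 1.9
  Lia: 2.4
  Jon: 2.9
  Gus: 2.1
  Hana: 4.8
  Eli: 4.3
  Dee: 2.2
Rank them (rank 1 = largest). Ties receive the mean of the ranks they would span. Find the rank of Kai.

Sorted (descending): 4.8, 4.3, 4.3, 3.4, 2.9, 2.8, 2.4, 2.2, 2.1, 1.9, 1.6
The 2 values of 4.3 occupy positions 2–3 → average rank (2+3)/2 = 2.5.
Kai has value 4.3 → rank 2.5.

2.5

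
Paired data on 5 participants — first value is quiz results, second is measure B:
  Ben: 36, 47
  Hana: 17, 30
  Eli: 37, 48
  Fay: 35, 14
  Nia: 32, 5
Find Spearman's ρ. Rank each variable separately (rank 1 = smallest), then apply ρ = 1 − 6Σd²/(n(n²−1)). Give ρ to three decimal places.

0.700

Ranks of variable 1: 4, 1, 5, 3, 2
Ranks of variable 2: 4, 3, 5, 2, 1
d = r₁ − r₂: 0, -2, 0, 1, 1
d²: 0, 4, 0, 1, 1; Σd² = 6
ρ = 1 − 6·6/(5·24) = 1 − 36/120 = 0.700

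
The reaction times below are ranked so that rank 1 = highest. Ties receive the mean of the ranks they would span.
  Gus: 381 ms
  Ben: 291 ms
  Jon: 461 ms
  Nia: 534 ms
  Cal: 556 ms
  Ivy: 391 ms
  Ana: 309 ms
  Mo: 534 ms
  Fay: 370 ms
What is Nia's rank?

2.5

Sorted (descending): 556, 534, 534, 461, 391, 381, 370, 309, 291
The 2 values of 534 occupy positions 2–3 → average rank (2+3)/2 = 2.5.
Nia has value 534 ms → rank 2.5.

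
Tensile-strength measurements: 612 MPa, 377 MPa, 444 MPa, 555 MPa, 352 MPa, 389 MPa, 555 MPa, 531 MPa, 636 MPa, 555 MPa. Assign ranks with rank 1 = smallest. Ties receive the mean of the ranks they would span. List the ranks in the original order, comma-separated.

Sorted (ascending): 352, 377, 389, 444, 531, 555, 555, 555, 612, 636
The 3 values of 555 occupy positions 6–8 → average rank 7.

9, 2, 4, 7, 1, 3, 7, 5, 10, 7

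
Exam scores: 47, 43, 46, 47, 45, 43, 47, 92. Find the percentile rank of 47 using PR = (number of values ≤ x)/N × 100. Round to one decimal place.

87.5

N = 8.
Strictly below 47: 4. Equal to 47: 3.
PR = 7/8 × 100 = 87.5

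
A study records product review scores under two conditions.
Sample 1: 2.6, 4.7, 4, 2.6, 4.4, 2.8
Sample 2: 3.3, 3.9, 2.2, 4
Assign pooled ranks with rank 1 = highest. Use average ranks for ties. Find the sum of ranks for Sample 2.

24.5

Sorted (descending): 4.7, 4.4, 4, 4, 3.9, 3.3, 2.8, 2.6, 2.6, 2.2
The 2 values of 4 occupy positions 3–4 → average rank (3+4)/2 = 3.5.
The 2 values of 2.6 occupy positions 8–9 → average rank (8+9)/2 = 8.5.
Sample 2 values → pooled ranks: 3.3→6, 3.9→5, 2.2→10, 4→3.5
Rank sum = 6 + 5 + 10 + 3.5 = 24.5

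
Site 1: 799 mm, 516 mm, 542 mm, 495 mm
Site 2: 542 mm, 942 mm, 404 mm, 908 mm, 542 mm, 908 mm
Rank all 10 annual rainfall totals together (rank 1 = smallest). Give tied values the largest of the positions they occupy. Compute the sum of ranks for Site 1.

18

Sorted (ascending): 404, 495, 516, 542, 542, 542, 799, 908, 908, 942
The 3 values of 542 occupy positions 4–6 → each gets rank 6.
The 2 values of 908 occupy positions 8–9 → each gets rank 9.
Site 1 values → pooled ranks: 799→7, 516→3, 542→6, 495→2
Rank sum = 7 + 3 + 6 + 2 = 18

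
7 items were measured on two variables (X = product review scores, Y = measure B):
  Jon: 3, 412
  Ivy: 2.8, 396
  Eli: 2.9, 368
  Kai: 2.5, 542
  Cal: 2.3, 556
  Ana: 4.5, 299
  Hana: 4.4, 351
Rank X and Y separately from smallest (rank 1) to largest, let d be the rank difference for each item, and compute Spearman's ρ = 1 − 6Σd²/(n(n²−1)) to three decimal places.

Ranks of variable 1: 5, 3, 4, 2, 1, 7, 6
Ranks of variable 2: 5, 4, 3, 6, 7, 1, 2
d = r₁ − r₂: 0, -1, 1, -4, -6, 6, 4
d²: 0, 1, 1, 16, 36, 36, 16; Σd² = 106
ρ = 1 − 6·106/(7·48) = 1 − 636/336 = -0.893

-0.893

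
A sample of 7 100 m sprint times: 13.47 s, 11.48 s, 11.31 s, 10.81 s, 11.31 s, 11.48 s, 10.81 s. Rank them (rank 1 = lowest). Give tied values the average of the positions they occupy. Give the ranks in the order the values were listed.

7, 5.5, 3.5, 1.5, 3.5, 5.5, 1.5

Sorted (ascending): 10.81, 10.81, 11.31, 11.31, 11.48, 11.48, 13.47
The 2 values of 10.81 occupy positions 1–2 → average rank (1+2)/2 = 1.5.
The 2 values of 11.31 occupy positions 3–4 → average rank (3+4)/2 = 3.5.
The 2 values of 11.48 occupy positions 5–6 → average rank (5+6)/2 = 5.5.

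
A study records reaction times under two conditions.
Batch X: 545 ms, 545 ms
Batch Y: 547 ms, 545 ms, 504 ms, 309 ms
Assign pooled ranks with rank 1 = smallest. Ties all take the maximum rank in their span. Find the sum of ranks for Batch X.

Sorted (ascending): 309, 504, 545, 545, 545, 547
The 3 values of 545 occupy positions 3–5 → each gets rank 5.
Batch X values → pooled ranks: 545→5, 545→5
Rank sum = 5 + 5 = 10

10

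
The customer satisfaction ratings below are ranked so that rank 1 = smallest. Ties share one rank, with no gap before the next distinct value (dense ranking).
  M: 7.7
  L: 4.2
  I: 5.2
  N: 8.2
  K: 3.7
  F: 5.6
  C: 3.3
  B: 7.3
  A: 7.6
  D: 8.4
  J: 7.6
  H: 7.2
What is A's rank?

Sorted (ascending): 3.3, 3.7, 4.2, 5.2, 5.6, 7.2, 7.3, 7.6, 7.6, 7.7, 8.2, 8.4
The 2 values of 7.6 share dense rank 8.
Remaining distinct values take the next consecutive integers.
A has value 7.6 → rank 8.

8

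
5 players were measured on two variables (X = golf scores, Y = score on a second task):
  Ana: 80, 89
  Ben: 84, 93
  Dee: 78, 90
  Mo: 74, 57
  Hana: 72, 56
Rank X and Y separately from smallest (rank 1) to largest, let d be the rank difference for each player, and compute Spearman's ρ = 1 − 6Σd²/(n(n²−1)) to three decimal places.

Ranks of variable 1: 4, 5, 3, 2, 1
Ranks of variable 2: 3, 5, 4, 2, 1
d = r₁ − r₂: 1, 0, -1, 0, 0
d²: 1, 0, 1, 0, 0; Σd² = 2
ρ = 1 − 6·2/(5·24) = 1 − 12/120 = 0.900

0.900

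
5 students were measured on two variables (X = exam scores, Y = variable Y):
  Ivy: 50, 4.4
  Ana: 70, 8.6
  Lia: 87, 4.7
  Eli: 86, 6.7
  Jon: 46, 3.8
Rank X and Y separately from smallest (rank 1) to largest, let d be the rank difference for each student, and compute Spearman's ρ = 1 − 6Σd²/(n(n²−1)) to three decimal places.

0.600

Ranks of variable 1: 2, 3, 5, 4, 1
Ranks of variable 2: 2, 5, 3, 4, 1
d = r₁ − r₂: 0, -2, 2, 0, 0
d²: 0, 4, 4, 0, 0; Σd² = 8
ρ = 1 − 6·8/(5·24) = 1 − 48/120 = 0.600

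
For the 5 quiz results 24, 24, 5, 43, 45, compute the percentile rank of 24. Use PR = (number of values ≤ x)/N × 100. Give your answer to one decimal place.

60.0

N = 5.
Strictly below 24: 1. Equal to 24: 2.
PR = 3/5 × 100 = 60.0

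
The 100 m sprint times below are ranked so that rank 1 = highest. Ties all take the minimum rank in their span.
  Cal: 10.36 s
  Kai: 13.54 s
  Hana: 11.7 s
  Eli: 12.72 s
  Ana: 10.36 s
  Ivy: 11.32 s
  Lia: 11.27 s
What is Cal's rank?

6

Sorted (descending): 13.54, 12.72, 11.7, 11.32, 11.27, 10.36, 10.36
The 2 values of 10.36 occupy positions 6–7 → each gets rank 6.
Cal has value 10.36 s → rank 6.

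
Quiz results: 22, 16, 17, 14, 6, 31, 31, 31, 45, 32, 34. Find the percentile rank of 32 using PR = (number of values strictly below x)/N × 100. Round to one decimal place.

N = 11.
Strictly below 32: 8. Equal to 32: 1.
PR = 8/11 × 100 = 72.7

72.7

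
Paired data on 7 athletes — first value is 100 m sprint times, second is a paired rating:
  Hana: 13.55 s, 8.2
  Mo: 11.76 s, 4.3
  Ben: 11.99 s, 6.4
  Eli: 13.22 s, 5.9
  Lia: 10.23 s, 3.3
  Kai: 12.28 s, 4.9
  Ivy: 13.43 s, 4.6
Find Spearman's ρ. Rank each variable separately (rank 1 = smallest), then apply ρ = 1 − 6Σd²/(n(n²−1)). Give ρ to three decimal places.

Ranks of variable 1: 7, 2, 3, 5, 1, 4, 6
Ranks of variable 2: 7, 2, 6, 5, 1, 4, 3
d = r₁ − r₂: 0, 0, -3, 0, 0, 0, 3
d²: 0, 0, 9, 0, 0, 0, 9; Σd² = 18
ρ = 1 − 6·18/(7·48) = 1 − 108/336 = 0.679

0.679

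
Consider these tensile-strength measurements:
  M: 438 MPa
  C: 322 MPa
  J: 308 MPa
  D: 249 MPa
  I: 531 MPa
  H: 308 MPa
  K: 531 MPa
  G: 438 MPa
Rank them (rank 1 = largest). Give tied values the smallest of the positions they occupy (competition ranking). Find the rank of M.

3

Sorted (descending): 531, 531, 438, 438, 322, 308, 308, 249
The 2 values of 531 occupy positions 1–2 → each gets rank 1.
The 2 values of 438 occupy positions 3–4 → each gets rank 3.
The 2 values of 308 occupy positions 6–7 → each gets rank 6.
M has value 438 MPa → rank 3.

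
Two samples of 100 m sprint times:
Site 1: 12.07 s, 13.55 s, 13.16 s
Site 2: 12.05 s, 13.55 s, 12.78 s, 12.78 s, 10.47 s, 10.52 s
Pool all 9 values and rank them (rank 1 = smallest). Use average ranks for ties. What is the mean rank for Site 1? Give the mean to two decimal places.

Sorted (ascending): 10.47, 10.52, 12.05, 12.07, 12.78, 12.78, 13.16, 13.55, 13.55
The 2 values of 12.78 occupy positions 5–6 → average rank (5+6)/2 = 5.5.
The 2 values of 13.55 occupy positions 8–9 → average rank (8+9)/2 = 8.5.
Site 1 values → pooled ranks: 12.07→4, 13.55→8.5, 13.16→7
Mean rank = (4 + 8.5 + 7) / 3 = 6.50

6.50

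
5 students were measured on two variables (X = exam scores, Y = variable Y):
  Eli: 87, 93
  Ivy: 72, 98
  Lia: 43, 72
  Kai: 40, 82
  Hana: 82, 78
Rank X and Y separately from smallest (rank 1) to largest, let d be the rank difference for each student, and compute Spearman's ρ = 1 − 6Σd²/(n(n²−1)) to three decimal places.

Ranks of variable 1: 5, 3, 2, 1, 4
Ranks of variable 2: 4, 5, 1, 3, 2
d = r₁ − r₂: 1, -2, 1, -2, 2
d²: 1, 4, 1, 4, 4; Σd² = 14
ρ = 1 − 6·14/(5·24) = 1 − 84/120 = 0.300

0.300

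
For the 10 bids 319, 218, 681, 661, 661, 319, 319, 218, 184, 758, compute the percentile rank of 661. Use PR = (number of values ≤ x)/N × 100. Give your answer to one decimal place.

80.0

N = 10.
Strictly below 661: 6. Equal to 661: 2.
PR = 8/10 × 100 = 80.0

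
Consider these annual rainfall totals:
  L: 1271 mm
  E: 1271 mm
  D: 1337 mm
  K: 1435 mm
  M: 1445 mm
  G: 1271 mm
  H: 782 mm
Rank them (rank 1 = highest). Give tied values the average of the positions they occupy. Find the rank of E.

5

Sorted (descending): 1445, 1435, 1337, 1271, 1271, 1271, 782
The 3 values of 1271 occupy positions 4–6 → average rank 5.
E has value 1271 mm → rank 5.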